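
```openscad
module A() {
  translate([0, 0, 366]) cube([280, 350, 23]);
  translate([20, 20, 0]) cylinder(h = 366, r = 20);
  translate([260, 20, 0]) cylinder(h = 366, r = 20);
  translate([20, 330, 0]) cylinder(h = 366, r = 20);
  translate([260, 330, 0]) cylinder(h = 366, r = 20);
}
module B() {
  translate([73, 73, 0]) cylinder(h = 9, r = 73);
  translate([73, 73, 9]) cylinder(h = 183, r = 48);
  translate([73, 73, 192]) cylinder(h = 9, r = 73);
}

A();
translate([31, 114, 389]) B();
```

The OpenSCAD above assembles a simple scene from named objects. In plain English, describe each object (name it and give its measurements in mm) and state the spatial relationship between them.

A is a four-legged stool. The seat is 280×350 mm, 23 mm thick, top at z = 389 mm. It stands on four round legs, each 40 mm in diameter, from z = 0 to the seat underside, each leg's axis is inset half a diameter from the nearest pair of seat edges (so the leg's bounding box is flush with the corner).

B is a spool: two coaxial disc flanges of radius 73 mm and thickness 9 mm, joined by a core cylinder of radius 48 mm and height 183 mm. The lower flange rests on z = 0 and the three cylinders share a vertical axis.

The spool is on top of the stool.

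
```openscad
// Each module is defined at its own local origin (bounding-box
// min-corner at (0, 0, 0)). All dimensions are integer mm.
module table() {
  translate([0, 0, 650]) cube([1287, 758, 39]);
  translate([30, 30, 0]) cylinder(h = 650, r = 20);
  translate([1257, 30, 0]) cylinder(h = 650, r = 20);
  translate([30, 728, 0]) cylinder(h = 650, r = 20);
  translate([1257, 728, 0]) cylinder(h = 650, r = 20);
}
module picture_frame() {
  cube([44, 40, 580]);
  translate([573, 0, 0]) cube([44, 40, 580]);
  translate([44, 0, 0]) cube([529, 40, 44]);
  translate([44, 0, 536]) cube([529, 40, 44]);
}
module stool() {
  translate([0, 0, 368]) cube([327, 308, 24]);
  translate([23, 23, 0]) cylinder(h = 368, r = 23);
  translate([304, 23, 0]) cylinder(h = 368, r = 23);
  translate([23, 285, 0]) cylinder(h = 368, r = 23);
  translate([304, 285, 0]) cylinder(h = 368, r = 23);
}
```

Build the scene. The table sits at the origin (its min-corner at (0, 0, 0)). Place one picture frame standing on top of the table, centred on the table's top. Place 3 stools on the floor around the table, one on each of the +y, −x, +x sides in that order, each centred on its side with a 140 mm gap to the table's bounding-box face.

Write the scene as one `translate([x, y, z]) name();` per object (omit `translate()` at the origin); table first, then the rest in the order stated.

table();
translate([335, 359, 689]) picture_frame();
translate([480, 898, 0]) stool();
translate([-467, 225, 0]) stool();
translate([1427, 225, 0]) stool();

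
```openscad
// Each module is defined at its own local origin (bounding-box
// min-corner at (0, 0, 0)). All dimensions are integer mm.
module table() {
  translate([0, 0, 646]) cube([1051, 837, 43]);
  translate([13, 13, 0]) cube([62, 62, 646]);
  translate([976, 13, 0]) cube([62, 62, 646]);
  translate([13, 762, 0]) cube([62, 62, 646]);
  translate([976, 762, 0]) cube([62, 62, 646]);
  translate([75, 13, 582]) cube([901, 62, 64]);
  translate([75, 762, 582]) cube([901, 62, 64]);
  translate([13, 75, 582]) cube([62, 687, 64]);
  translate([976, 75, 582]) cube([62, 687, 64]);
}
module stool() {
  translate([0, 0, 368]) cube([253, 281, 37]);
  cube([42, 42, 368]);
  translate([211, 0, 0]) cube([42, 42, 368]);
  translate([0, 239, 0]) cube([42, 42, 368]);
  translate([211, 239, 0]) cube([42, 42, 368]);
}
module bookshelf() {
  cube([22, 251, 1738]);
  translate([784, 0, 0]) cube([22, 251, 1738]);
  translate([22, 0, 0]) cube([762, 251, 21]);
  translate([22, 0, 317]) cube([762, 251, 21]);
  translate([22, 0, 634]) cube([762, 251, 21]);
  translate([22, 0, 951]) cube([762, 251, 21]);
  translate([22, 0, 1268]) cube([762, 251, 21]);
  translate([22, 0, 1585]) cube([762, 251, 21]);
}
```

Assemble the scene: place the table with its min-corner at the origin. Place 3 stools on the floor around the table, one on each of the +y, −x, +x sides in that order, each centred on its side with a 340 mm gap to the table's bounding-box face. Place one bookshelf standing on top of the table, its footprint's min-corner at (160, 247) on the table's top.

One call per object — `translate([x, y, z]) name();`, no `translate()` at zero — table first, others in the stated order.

table();
translate([399, 1177, 0]) stool();
translate([-593, 278, 0]) stool();
translate([1391, 278, 0]) stool();
translate([160, 247, 689]) bookshelf();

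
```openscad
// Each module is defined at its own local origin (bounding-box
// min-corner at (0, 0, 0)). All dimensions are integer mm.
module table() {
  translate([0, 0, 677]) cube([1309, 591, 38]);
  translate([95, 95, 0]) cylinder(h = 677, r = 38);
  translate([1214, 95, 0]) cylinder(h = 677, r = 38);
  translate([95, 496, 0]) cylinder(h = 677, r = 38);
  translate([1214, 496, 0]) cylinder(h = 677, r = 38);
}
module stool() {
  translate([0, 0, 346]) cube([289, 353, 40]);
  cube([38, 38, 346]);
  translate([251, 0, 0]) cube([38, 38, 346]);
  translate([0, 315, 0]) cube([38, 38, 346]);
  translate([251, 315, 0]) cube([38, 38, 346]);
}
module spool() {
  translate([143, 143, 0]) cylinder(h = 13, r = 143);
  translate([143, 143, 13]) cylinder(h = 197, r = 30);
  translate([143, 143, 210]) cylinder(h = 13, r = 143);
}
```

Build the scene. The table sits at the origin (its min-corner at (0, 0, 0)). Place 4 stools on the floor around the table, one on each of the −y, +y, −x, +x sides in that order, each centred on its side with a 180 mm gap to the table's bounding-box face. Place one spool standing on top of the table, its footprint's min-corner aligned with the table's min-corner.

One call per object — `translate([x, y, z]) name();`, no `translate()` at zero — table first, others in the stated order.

table();
translate([510, -533, 0]) stool();
translate([510, 771, 0]) stool();
translate([-469, 119, 0]) stool();
translate([1489, 119, 0]) stool();
translate([0, 0, 715]) spool();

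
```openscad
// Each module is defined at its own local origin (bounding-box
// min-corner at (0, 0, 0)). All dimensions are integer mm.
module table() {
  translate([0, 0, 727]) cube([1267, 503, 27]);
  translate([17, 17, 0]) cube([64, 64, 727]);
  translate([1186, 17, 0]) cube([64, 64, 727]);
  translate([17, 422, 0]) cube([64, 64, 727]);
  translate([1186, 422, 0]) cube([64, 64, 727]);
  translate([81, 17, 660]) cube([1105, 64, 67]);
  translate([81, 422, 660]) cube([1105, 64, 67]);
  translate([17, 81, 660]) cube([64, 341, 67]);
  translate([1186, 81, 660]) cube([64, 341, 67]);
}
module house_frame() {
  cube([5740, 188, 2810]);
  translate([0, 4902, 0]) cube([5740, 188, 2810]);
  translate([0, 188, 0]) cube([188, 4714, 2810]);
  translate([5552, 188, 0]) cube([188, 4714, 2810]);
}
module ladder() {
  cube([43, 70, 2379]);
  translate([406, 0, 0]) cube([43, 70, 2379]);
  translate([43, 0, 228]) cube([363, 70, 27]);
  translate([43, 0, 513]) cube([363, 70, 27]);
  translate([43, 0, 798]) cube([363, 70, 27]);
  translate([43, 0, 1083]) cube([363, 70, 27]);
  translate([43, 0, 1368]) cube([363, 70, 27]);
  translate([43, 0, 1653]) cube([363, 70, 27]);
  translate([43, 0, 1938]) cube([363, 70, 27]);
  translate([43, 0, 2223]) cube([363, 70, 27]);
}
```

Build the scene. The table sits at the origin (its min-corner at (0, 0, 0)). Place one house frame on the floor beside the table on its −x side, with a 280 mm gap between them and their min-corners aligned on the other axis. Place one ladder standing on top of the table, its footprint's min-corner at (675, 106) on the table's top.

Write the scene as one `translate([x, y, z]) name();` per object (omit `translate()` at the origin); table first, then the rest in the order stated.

table();
translate([-6020, 0, 0]) house_frame();
translate([675, 106, 754]) ladder();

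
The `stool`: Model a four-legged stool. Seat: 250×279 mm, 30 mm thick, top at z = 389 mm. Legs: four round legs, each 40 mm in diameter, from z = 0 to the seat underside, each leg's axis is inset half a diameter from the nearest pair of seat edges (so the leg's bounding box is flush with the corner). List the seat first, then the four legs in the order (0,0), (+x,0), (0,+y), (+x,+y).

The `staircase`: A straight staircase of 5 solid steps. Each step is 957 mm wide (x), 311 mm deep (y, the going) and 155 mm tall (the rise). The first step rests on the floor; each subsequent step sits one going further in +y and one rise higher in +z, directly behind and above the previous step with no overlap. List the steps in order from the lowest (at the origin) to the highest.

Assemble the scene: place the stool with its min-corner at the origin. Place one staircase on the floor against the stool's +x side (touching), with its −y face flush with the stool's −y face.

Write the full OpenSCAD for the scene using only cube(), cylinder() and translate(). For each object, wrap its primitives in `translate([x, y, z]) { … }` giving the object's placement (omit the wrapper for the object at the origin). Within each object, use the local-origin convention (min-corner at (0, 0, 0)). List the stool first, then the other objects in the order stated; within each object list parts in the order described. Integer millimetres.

translate([0, 0, 359]) cube([250, 279, 30]);
translate([20, 20, 0]) cylinder(h = 359, r = 20);
translate([230, 20, 0]) cylinder(h = 359, r = 20);
translate([20, 259, 0]) cylinder(h = 359, r = 20);
translate([230, 259, 0]) cylinder(h = 359, r = 20);
translate([250, 0, 0]) {
  cube([957, 311, 155]);
  translate([0, 311, 155]) cube([957, 311, 155]);
  translate([0, 622, 310]) cube([957, 311, 155]);
  translate([0, 933, 465]) cube([957, 311, 155]);
  translate([0, 1244, 620]) cube([957, 311, 155]);
}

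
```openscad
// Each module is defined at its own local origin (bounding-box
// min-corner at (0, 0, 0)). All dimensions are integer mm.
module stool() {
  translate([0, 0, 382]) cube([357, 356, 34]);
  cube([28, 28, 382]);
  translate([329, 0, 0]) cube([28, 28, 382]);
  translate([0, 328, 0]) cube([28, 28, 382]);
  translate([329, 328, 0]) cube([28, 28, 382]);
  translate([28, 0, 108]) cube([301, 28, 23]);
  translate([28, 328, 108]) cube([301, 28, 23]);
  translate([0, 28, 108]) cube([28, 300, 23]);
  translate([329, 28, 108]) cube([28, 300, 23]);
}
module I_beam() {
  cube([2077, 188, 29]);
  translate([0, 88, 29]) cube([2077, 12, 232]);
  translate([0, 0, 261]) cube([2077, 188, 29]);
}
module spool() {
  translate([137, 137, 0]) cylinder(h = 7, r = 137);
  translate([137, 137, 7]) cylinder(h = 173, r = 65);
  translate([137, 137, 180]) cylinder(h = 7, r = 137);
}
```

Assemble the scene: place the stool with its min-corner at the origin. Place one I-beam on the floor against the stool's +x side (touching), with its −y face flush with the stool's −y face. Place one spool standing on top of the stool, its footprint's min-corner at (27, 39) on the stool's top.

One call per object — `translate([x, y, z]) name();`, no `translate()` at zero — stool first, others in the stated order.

stool();
translate([357, 0, 0]) I_beam();
translate([27, 39, 416]) spool();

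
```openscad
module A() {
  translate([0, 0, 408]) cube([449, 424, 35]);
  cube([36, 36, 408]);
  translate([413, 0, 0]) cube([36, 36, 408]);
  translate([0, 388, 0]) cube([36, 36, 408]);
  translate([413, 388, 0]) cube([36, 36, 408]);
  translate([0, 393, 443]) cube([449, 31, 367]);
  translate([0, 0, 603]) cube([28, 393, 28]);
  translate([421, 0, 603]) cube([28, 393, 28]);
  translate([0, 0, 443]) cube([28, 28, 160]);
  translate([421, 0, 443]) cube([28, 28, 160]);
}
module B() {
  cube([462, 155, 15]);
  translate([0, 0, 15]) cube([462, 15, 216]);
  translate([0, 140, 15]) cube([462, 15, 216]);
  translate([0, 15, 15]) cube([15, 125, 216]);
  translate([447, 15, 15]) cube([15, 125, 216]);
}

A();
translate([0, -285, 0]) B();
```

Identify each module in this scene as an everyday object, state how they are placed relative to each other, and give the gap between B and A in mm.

The open box's nearest face is 130 mm from the chair's −y face.

A is a chair. B is an open box. The open box is on the floor beside the chair on its −y side. The gap between the open box and the chair is 130 mm.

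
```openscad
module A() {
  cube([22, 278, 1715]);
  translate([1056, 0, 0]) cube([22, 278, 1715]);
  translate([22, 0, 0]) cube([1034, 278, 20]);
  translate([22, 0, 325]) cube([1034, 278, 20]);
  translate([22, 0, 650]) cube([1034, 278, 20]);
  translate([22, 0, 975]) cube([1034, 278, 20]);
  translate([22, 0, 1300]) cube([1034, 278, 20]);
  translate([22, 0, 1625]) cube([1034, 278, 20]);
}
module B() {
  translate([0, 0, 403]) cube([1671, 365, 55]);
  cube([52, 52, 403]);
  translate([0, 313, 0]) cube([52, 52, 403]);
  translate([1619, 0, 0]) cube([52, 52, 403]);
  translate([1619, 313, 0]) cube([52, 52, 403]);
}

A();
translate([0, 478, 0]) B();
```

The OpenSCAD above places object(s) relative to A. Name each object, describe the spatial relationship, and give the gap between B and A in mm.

A is a bookshelf. B is a bench. The bench is on the floor beside the bookshelf on its +y side. The gap between the bench and the bookshelf is 200 mm.

The bench's nearest face is 200 mm from the bookshelf's +y face.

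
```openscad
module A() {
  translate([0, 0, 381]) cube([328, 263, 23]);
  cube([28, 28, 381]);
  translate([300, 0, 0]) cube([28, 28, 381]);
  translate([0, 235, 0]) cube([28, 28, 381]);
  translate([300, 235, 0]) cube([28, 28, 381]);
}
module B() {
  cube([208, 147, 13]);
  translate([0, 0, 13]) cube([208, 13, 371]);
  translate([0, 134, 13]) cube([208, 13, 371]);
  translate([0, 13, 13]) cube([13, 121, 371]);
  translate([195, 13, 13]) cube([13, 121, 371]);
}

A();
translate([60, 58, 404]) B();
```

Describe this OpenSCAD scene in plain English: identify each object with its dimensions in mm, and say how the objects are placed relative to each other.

A is a four-legged stool. The seat is 328×263 mm, 23 mm thick, top at z = 404 mm. It stands on four square legs, each 28×28 mm in cross-section, from z = 0 to the seat underside, each flush with a corner of the seat.

B is an open-topped rectangular box: outside dimensions 208×147×384 mm, with a uniform wall and base thickness of 13 mm. The base is a full 208×147 slab on the floor; four walls sit on top of the base. The front and back walls (the −y and +y sides) span the full width; the two side walls fit between them.

The open box is on top of the stool, centred.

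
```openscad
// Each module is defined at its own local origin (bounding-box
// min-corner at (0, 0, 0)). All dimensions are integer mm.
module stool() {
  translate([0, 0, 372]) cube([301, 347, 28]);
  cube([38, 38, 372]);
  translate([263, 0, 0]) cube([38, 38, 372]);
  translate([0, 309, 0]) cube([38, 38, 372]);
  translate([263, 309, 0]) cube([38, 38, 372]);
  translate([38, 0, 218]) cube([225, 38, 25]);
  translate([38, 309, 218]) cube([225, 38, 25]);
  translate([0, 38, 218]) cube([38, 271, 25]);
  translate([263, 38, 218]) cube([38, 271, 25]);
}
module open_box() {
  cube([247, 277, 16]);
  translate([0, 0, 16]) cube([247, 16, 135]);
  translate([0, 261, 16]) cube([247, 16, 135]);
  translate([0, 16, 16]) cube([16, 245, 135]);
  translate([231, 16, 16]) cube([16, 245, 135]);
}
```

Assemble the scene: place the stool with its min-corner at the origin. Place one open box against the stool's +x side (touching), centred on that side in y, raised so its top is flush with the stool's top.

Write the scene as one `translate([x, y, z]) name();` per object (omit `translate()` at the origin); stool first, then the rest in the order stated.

stool();
translate([301, 35, 249]) open_box();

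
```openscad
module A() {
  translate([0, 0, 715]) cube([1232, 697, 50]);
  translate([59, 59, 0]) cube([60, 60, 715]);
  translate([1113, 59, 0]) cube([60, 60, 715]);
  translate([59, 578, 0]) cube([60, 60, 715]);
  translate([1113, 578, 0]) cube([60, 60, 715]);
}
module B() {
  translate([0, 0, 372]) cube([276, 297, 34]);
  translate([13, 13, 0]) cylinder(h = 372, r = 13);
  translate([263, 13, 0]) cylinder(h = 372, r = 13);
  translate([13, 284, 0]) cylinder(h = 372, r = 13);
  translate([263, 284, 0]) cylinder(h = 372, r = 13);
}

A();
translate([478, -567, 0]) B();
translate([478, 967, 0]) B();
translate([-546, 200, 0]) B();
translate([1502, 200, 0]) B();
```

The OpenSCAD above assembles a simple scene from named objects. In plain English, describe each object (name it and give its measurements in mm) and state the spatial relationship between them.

A is a table with a 1232×697 mm rectangular top, 50 mm thick, top surface at z = 765 mm, supported by four 60×60 mm square legs, each inset 59 mm from the nearest pair of top edges, running from the floor.

B is a four-legged stool. The seat is a 276×297×34 mm slab whose top surface is at z = 406 mm; four round legs, each 26 mm in diameter, run from the floor (z = 0) to the underside of the seat, each leg's axis is inset half a diameter from the nearest pair of seat edges (so the leg's bounding box is flush with the corner).

Four stools sit around the table at the −y, +y, −x, +x sides.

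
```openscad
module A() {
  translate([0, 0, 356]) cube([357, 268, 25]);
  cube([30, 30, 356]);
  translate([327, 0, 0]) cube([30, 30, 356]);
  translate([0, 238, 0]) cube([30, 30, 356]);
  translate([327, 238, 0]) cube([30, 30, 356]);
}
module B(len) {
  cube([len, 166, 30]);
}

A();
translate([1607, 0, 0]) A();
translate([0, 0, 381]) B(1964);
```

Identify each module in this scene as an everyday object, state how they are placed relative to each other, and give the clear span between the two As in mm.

Second stool starts at x = 1607; first ends at x = 357; clear span = 1607 − 357 = 1250 mm.

A is a stool. B is a beam. A beam spans the tops of two stools. The clear span between the two stools is 1250 mm.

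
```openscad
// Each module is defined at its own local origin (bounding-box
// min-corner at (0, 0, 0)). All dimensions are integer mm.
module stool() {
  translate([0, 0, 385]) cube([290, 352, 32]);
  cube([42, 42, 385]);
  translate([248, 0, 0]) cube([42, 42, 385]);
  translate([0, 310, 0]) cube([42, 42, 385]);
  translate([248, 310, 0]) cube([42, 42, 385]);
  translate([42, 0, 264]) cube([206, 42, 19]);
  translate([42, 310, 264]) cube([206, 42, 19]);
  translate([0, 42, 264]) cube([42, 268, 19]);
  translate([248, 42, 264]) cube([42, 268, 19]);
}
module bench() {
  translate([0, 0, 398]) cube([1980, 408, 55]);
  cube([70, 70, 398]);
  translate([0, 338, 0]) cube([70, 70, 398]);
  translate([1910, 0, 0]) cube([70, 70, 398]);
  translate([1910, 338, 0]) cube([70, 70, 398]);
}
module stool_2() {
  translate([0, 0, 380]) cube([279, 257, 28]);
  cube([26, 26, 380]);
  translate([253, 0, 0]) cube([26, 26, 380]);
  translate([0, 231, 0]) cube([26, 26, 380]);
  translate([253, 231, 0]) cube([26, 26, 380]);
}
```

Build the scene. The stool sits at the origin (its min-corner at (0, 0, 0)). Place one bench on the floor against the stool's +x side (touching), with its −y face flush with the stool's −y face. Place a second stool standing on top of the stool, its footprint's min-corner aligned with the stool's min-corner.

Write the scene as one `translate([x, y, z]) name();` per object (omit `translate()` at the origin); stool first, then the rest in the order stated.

stool();
translate([290, 0, 0]) bench();
translate([0, 0, 417]) stool_2();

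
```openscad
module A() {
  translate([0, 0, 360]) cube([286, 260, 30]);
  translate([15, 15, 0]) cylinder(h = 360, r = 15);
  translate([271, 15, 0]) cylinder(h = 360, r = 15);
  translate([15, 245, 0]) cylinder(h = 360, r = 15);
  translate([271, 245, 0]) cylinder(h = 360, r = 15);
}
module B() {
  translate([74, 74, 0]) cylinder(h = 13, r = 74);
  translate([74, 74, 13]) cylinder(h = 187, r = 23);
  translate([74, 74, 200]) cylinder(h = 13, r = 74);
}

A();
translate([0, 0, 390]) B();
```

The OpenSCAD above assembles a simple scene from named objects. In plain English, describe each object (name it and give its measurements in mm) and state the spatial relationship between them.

A is a four-legged stool. The seat is a 286×260×30 mm slab whose top surface is at z = 390 mm; four round legs, each 30 mm in diameter, run from the floor (z = 0) to the underside of the seat, each leg's axis is inset half a diameter from the nearest pair of seat edges (so the leg's bounding box is flush with the corner).

B is a spool: two coaxial disc flanges of radius 74 mm and thickness 13 mm, joined by a core cylinder of radius 23 mm and height 187 mm. The lower flange rests on z = 0 and the three cylinders share a vertical axis.

The spool is on top of the stool.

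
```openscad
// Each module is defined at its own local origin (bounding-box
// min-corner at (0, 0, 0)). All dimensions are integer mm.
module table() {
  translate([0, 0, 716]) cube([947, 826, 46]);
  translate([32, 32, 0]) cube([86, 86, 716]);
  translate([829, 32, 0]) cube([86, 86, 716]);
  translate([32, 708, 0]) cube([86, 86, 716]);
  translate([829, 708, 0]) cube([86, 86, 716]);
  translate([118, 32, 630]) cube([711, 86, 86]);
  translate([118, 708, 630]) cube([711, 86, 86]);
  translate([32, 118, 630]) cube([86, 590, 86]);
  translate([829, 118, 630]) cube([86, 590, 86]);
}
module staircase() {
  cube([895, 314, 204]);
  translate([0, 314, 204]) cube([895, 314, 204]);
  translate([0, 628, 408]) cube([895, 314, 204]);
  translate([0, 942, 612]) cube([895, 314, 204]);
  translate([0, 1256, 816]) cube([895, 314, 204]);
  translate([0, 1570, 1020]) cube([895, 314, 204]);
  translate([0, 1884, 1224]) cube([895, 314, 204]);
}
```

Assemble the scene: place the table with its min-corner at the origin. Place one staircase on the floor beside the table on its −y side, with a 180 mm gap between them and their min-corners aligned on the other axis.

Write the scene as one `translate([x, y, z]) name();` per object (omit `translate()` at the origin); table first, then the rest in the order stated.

table();
translate([0, -2378, 0]) staircase();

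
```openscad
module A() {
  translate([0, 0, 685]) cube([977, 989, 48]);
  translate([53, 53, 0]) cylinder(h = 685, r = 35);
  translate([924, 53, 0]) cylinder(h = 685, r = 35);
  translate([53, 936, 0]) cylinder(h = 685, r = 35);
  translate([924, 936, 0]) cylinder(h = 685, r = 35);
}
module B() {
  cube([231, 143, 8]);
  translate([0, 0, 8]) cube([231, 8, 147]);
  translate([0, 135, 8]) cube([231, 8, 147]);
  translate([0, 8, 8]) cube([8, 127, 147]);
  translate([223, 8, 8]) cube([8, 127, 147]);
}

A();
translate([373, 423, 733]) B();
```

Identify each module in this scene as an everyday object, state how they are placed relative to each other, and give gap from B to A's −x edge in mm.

The open box's min-x is at 373; the table's min-x is 0; gap = 373 mm.

A is a table. B is an open box. The open box is on top of the table, centred. The gap from the open box to the table's −x edge is 373 mm.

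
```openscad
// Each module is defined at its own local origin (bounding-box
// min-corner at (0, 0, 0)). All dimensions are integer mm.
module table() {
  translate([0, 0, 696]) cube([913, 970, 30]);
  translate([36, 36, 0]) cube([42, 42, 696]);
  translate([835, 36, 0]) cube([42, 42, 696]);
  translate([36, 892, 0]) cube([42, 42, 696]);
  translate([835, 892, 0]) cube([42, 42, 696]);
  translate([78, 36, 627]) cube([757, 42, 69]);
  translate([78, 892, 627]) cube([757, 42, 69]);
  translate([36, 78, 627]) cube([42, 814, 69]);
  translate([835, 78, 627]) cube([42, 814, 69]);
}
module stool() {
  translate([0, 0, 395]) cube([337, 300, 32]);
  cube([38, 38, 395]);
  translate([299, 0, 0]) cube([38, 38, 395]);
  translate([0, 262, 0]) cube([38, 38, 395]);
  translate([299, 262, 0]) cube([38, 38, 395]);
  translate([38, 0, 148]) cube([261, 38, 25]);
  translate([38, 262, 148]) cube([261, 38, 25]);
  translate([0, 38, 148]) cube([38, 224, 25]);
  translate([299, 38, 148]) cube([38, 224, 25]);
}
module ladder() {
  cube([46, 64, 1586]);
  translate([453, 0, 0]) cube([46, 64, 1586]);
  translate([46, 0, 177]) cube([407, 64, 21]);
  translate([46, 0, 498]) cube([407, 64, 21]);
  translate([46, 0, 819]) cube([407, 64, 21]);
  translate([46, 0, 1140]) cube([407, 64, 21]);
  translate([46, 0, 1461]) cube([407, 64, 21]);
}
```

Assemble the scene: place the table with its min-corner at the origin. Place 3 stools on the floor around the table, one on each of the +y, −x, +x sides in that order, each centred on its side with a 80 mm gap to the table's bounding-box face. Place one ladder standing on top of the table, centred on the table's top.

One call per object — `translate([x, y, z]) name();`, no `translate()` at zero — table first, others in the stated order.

table();
translate([288, 1050, 0]) stool();
translate([-417, 335, 0]) stool();
translate([993, 335, 0]) stool();
translate([207, 453, 726]) ladder();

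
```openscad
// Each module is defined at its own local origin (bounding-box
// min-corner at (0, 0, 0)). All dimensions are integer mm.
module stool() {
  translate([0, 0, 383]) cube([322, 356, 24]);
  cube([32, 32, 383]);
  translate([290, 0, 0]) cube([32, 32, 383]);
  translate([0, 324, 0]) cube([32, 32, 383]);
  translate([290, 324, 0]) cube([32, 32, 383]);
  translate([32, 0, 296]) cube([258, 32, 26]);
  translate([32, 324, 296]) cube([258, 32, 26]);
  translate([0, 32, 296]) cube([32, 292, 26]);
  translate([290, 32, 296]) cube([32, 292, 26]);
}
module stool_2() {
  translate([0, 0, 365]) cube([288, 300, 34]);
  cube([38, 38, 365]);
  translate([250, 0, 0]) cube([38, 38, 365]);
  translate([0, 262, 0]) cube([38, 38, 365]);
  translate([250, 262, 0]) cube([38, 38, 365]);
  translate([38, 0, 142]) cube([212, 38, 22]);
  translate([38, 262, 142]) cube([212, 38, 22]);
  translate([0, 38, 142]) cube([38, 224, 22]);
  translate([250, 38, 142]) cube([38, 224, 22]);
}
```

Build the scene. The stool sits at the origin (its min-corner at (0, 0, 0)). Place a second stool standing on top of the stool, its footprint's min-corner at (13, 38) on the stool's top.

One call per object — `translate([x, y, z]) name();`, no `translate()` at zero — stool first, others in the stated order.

stool();
translate([13, 38, 407]) stool_2();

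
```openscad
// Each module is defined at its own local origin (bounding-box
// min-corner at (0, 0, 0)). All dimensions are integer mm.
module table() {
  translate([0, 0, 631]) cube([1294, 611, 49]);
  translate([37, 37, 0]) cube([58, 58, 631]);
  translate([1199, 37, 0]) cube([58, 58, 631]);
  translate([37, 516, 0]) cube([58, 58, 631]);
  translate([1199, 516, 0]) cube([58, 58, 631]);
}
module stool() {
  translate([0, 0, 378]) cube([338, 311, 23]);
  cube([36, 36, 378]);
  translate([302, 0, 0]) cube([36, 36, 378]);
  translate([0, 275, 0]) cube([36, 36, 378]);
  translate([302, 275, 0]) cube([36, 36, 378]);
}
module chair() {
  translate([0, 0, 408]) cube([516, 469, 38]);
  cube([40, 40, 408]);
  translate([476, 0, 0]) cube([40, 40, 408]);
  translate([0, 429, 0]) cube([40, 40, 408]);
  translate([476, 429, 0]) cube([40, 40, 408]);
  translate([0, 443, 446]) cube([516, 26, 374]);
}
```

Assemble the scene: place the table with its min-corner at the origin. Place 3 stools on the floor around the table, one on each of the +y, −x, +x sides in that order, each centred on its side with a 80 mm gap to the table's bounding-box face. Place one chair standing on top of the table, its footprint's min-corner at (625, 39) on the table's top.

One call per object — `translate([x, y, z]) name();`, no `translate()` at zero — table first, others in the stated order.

table();
translate([478, 691, 0]) stool();
translate([-418, 150, 0]) stool();
translate([1374, 150, 0]) stool();
translate([625, 39, 680]) chair();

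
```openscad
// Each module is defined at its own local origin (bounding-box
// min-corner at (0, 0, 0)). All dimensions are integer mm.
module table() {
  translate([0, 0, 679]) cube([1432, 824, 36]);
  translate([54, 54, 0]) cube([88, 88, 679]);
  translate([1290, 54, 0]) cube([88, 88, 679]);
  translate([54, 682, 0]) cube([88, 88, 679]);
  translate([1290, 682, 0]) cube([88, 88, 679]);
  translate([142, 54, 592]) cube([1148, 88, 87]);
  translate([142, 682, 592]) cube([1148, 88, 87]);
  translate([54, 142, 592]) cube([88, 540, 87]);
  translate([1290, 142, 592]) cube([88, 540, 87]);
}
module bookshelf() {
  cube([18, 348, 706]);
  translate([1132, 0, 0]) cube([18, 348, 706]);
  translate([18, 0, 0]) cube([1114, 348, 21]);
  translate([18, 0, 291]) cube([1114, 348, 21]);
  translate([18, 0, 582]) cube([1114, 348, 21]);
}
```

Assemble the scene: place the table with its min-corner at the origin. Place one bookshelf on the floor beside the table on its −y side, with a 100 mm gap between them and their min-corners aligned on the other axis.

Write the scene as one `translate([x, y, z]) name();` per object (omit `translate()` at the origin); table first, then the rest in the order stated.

table();
translate([0, -448, 0]) bookshelf();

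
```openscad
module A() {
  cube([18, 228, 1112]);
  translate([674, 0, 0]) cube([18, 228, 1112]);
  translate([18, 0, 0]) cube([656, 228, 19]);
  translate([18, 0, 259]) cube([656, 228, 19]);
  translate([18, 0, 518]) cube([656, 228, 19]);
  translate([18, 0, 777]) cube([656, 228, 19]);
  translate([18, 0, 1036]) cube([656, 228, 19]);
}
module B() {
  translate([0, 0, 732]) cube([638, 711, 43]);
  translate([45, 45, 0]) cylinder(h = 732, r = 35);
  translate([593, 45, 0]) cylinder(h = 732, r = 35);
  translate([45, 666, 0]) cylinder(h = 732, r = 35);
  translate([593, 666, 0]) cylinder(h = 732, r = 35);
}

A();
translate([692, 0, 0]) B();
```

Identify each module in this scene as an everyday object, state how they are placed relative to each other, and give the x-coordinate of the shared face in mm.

The bookshelf's +x face and the table's −x face are both at x = 692 mm.

A is a bookshelf. B is a table. The table is against the bookshelf's +x side, with their −y faces flush. The x-coordinate of the shared face is 692 mm.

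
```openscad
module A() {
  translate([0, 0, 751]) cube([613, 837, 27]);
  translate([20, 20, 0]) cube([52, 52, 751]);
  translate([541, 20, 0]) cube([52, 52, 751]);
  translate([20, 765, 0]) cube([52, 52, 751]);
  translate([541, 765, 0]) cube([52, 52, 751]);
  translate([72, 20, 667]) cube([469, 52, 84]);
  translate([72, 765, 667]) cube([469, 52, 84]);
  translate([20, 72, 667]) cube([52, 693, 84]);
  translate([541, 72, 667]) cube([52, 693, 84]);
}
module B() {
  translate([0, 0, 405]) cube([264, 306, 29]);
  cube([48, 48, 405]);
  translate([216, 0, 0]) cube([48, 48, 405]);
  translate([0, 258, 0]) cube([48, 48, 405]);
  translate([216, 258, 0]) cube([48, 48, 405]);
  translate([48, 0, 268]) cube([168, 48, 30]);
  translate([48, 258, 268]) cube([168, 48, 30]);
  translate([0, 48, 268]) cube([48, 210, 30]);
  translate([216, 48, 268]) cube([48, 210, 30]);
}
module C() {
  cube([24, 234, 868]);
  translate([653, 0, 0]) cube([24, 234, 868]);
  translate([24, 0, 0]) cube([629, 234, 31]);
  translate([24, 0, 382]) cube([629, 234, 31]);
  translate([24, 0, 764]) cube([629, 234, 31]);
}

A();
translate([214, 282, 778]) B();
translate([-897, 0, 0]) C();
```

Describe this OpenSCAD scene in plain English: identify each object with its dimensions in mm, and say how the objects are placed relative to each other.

A is a table: top 613 mm (x) × 837 mm (y), 27 mm thick, upper face at z = 778 mm, on four 52×52 mm square legs, each inset 20 mm from the nearest pair of top edges, running from z = 0 to the bottom of the top. Four apron rails, 52 mm thick and 84 mm tall, run between adjacent legs with their top edges flush with the underside of the top and their outer faces flush with the legs' outer faces.

B is a four-legged stool. The seat is a 264×306×29 mm slab whose top surface is at z = 434 mm; four square legs, each 48×48 mm in cross-section, run from the floor (z = 0) to the underside of the seat, each flush with a corner of the seat. Four stretchers, 48 mm wide and 30 mm tall, connect adjacent legs with their undersides at z = 268 mm, each running between the inner faces of the legs it joins and aligned with the legs' outer faces on the other axis.

C is a bookshelf 677 mm wide overall, 234 mm deep and 868 mm tall. The two sides are 24 mm thick vertical panels. 3 horizontal shelves of 31 mm thickness span between the inner faces of the sides; the lowest shelf sits on the floor and shelves are stacked with a clear vertical gap of 351 mm between each pair.

The stool is on top of the table. The bookshelf is on the floor beside the table on its −x side.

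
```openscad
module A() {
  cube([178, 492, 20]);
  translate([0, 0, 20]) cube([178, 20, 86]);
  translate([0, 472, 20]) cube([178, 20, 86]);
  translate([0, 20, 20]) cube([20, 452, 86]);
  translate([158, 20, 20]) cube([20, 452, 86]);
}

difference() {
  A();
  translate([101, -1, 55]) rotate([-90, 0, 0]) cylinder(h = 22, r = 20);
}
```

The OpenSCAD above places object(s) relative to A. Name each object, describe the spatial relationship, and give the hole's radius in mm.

The subtracted cylinder has r = 20 mm.

A is an open box. The open box has a circular hole through its front wall. The hole's radius is 20 mm.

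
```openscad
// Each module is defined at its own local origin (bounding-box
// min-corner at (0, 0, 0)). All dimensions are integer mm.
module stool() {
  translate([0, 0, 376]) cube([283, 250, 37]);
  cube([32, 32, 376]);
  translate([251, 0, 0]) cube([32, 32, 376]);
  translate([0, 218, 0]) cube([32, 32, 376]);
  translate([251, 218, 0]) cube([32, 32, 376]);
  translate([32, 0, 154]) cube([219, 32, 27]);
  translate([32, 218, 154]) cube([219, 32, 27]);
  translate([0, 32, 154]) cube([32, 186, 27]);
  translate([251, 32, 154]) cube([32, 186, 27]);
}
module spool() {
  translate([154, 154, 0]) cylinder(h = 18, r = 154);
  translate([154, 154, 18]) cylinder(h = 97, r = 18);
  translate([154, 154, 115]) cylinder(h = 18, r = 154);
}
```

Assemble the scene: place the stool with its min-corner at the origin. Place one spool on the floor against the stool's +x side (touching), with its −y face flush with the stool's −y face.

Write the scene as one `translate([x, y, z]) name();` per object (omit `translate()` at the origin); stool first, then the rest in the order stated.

stool();
translate([283, 0, 0]) spool();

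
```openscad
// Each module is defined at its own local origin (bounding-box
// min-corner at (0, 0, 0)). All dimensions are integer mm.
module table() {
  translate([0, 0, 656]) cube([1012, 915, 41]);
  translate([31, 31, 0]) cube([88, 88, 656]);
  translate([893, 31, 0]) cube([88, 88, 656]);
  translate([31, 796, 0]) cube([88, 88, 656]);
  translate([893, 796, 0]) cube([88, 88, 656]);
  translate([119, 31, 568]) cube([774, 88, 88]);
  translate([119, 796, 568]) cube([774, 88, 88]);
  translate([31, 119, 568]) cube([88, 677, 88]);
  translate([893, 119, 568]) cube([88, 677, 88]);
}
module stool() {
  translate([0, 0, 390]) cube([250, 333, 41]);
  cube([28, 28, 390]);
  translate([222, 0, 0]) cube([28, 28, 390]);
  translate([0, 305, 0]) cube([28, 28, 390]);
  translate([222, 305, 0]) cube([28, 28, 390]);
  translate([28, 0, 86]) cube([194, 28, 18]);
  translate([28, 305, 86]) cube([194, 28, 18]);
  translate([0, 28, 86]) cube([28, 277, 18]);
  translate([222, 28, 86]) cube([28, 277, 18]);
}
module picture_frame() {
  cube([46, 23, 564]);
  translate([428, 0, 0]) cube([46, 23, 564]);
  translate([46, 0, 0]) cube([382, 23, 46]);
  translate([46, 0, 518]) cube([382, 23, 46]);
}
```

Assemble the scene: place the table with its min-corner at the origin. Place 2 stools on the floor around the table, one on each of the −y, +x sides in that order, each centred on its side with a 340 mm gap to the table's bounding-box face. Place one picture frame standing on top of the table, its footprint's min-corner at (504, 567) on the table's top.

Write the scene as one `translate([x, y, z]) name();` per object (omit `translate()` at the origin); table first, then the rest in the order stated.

table();
translate([381, -673, 0]) stool();
translate([1352, 291, 0]) stool();
translate([504, 567, 697]) picture_frame();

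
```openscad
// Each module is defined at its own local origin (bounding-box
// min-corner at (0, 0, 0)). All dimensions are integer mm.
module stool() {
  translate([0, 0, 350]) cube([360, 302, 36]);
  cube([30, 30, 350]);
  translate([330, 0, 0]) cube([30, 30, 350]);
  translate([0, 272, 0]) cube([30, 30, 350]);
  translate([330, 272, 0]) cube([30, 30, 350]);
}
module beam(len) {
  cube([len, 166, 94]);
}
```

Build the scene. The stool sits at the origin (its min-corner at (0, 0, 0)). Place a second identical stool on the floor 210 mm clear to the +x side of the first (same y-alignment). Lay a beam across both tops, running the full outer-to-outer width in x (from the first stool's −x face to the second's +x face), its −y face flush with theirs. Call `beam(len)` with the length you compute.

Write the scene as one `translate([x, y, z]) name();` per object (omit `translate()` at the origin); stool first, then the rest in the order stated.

stool();
translate([570, 0, 0]) stool();
translate([0, 0, 386]) beam(930);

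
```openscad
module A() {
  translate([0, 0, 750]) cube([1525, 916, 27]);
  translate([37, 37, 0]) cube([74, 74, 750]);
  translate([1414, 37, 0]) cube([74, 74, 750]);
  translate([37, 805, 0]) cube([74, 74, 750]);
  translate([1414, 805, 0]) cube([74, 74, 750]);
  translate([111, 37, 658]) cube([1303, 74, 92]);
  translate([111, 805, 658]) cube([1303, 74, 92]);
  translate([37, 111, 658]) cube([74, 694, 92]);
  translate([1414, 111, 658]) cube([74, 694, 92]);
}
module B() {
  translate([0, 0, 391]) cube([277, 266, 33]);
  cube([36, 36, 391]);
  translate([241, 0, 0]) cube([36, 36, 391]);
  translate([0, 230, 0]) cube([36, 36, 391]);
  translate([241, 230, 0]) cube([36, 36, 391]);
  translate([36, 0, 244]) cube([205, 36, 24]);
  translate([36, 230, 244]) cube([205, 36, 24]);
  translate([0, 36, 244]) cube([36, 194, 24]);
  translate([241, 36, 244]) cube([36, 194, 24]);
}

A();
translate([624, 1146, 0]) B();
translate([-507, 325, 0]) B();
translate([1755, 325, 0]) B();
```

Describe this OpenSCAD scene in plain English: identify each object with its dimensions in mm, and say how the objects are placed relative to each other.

A is a rectangular dining table. The top is 1525×916×27 mm with its upper surface at z = 777 mm. It stands on four 74×74 mm square legs, each inset 37 mm from the nearest pair of top edges, running from the floor to the underside of the top. Four apron rails, 74 mm thick and 92 mm tall, run between adjacent legs with their top edges flush with the underside of the top and their outer faces flush with the legs' outer faces.

B is a four-legged stool. The seat is 277×266 mm, 33 mm thick, top at z = 424 mm. It stands on four square legs, each 36×36 mm in cross-section, from z = 0 to the seat underside, each flush with a corner of the seat. Four stretchers, 36 mm wide and 24 mm tall, connect adjacent legs with their undersides at z = 244 mm, each running between the inner faces of the legs it joins and aligned with the legs' outer faces on the other axis.

Three stools sit around the table at the +y, −x, +x sides.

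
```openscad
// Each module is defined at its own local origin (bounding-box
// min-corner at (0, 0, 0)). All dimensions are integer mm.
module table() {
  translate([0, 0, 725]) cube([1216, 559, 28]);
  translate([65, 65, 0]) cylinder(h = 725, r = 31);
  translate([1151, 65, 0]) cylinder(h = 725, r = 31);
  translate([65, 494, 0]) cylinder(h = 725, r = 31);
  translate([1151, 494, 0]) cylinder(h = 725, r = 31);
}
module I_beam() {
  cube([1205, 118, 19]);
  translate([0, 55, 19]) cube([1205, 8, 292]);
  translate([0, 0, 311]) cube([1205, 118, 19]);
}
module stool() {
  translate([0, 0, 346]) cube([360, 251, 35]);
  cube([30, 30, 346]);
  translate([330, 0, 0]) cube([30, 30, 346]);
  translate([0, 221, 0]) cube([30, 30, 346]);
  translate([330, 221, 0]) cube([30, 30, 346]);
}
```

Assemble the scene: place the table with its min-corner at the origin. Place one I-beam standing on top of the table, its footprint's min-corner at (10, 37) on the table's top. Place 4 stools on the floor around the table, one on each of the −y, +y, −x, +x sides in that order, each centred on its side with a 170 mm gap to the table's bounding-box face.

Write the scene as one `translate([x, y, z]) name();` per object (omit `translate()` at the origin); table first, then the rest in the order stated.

table();
translate([10, 37, 753]) I_beam();
translate([428, -421, 0]) stool();
translate([428, 729, 0]) stool();
translate([-530, 154, 0]) stool();
translate([1386, 154, 0]) stool();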